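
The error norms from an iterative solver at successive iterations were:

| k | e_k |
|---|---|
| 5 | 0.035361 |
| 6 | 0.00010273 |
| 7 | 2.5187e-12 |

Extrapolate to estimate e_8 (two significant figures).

First estimate the order: p ≈ ln(e_7/e_6) / ln(e_6/e_5) = ln(2.5187e-12/0.00010273)/ln(0.00010273/0.035361) = ln(2.45177e-08)/ln(0.00290518) ≈ 3.0000.
Then e_8 ≈ e_7·(e_7/e_6)^p = 2.5187e-12·(2.45177e-08)^3.0000 = 2.5187e-12·1.4738e-23 ≈ 3.712e-35.

3.7e-35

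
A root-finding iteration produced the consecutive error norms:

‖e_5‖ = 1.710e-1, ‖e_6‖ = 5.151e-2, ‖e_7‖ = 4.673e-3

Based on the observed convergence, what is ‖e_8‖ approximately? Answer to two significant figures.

First estimate the order: p ≈ ln(‖e_7‖/‖e_6‖) / ln(‖e_6‖/‖e_5‖) = ln(4.673e-3/5.151e-2)/ln(5.151e-2/1.710e-1) = ln(0.0907202)/ln(0.301228) ≈ 2.0002.
Then ‖e_8‖ ≈ ‖e_7‖·(‖e_7‖/‖e_6‖)^p = 4.673e-3·(0.0907202)^2.0002 = 4.673e-3·0.00822621 ≈ 3.844e-05.

3.8e-5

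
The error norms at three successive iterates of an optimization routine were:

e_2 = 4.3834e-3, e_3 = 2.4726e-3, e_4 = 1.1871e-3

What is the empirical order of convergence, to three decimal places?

1.282

p ≈ ln(e_4/e_3) / ln(e_3/e_2)
  = ln(1.1871e-3/2.4726e-3) / ln(2.4726e-3/4.3834e-3)
  = ln(0.480102) / ln(0.564083)
  = -0.733757 / -0.572554 ≈ 1.281551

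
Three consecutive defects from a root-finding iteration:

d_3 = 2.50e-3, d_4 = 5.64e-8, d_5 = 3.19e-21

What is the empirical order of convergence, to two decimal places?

2.85

p ≈ ln(d_5/d_4) / ln(d_4/d_3)
  = ln(3.19e-21/5.64e-8) / ln(5.64e-8/2.50e-3)
  = ln(5.65603e-14) / ln(2.256e-05)
  = -30.50347 / -10.69933 ≈ 2.85097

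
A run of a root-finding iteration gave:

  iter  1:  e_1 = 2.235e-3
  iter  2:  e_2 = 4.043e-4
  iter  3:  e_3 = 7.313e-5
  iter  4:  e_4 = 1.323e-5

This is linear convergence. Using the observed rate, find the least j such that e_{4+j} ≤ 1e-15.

Rate ρ ≈ e_4/e_3 = 1.323e-5/7.313e-5 = 0.1809.
After j more steps, e_{4+j} ≈ 1.323e-5·ρ^j; need ρ^j ≤ 1e-15/1.323e-5 = 7.55858e-11.
j ≥ ln(7.55858e-11)/ln(0.1809) = -23.3058/-1.70981 = 13.631.
So 14 more iterations are needed.

14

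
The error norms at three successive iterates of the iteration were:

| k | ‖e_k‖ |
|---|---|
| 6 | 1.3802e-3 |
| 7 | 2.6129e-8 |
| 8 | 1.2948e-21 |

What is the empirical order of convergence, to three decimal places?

p ≈ ln(‖e_8‖/‖e_7‖) / ln(‖e_7‖/‖e_6‖)
  = ln(1.2948e-21/2.6129e-8) / ln(2.6129e-8/1.3802e-3)
  = ln(4.95541e-14) / ln(1.89313e-05)
  = -30.635711 / -10.874694 ≈ 2.817156

2.817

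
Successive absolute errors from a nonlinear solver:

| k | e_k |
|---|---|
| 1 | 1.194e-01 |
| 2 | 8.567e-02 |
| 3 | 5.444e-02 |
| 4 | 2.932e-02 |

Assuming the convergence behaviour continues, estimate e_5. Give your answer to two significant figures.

1.3e-2

First estimate the order: p ≈ ln(e_4/e_3) / ln(e_3/e_2) = ln(2.932e-02/5.444e-02)/ln(5.444e-02/8.567e-02) = ln(0.538575)/ln(0.635462) ≈ 1.3649.
Then e_5 ≈ e_4·(e_4/e_3)^p = 2.932e-02·(0.538575)^1.3649 = 2.932e-02·0.429712 ≈ 0.0126.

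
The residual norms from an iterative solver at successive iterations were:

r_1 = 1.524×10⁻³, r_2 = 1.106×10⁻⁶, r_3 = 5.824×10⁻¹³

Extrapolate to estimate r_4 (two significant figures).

1.6e-25

First estimate the order: p ≈ ln(r_3/r_2) / ln(r_2/r_1) = ln(5.824×10⁻¹³/1.106×10⁻⁶)/ln(1.106×10⁻⁶/1.524×10⁻³) = ln(5.26582e-07)/ln(0.000725722) ≈ 2.0000.
Then r_4 ≈ r_3·(r_3/r_2)^p = 5.824×10⁻¹³·(5.26582e-07)^2.0000 = 5.824×10⁻¹³·2.77289e-13 ≈ 1.615e-25.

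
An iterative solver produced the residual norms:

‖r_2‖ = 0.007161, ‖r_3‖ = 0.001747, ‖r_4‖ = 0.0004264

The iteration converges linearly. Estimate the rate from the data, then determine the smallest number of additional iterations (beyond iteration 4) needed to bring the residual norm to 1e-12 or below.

15

Rate ρ ≈ ‖r_4‖/‖r_3‖ = 0.0004264/0.001747 = 0.2441.
After j more steps, ‖r_{4+j}‖ ≈ 0.0004264·ρ^j; need ρ^j ≤ 1e-12/0.0004264 = 2.34522e-09.
j ≥ ln(2.34522e-09)/ln(0.2441) = -19.8709/-1.41018 = 14.091.
So 15 more iterations are needed.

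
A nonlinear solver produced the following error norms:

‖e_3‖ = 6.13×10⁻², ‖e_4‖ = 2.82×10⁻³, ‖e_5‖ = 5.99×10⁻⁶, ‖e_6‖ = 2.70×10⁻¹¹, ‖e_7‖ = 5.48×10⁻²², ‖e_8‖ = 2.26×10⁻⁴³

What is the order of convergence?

2

Consecutive ratios: ‖e_8‖/‖e_7‖ = 2.26×10⁻⁴³/5.48×10⁻²² = 4.12409e-22, ‖e_7‖/‖e_6‖ = 5.48×10⁻²²/2.70×10⁻¹¹ = 2.02963e-11.
p ≈ ln(4.12409e-22)/ln(2.02963e-11) = -49.2400/-24.6206 ≈ 2.00.
So the convergence is quadratic (order 2).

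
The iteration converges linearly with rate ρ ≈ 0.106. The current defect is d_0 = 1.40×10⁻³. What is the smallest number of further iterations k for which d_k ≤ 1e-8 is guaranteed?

6

After k steps, d_k ≈ 1.40×10⁻³·0.106^k.
Need 0.106^k ≤ 1e-8/1.40×10⁻³ = 7.14286e-06.
k ≥ ln(7.14286e-06)/ln(0.106) = -11.8494/-2.24432 = 5.280.
Smallest integer k = 6.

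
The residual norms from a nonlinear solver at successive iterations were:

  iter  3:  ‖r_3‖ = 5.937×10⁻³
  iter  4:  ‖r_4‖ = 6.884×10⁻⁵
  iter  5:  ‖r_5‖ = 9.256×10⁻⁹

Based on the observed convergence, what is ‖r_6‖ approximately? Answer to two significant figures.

1.7e-16

First estimate the order: p ≈ ln(‖r_5‖/‖r_4‖) / ln(‖r_4‖/‖r_3‖) = ln(9.256×10⁻⁹/6.884×10⁻⁵)/ln(6.884×10⁻⁵/5.937×10⁻³) = ln(0.000134457)/ln(0.0115951) ≈ 2.0000.
Then ‖r_6‖ ≈ ‖r_5‖·(‖r_5‖/‖r_4‖)^p = 9.256×10⁻⁹·(0.000134457)^2.0000 = 9.256×10⁻⁹·1.80787e-08 ≈ 1.673e-16.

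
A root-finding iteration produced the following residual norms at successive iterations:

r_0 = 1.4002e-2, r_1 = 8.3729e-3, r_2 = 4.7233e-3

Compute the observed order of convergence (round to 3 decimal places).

p ≈ ln(r_2/r_1) / ln(r_1/r_0)
  = ln(4.7233e-3/8.3729e-3) / ln(8.3729e-3/1.4002e-2)
  = ln(0.564118) / ln(0.597979)
  = -0.572492 / -0.514200 ≈ 1.113364

1.113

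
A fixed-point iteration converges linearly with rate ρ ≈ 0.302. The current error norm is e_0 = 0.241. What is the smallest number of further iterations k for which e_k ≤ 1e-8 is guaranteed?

15

After k steps, e_k ≈ 0.241·0.302^k.
Need 0.302^k ≤ 1e-8/0.241 = 4.14938e-08.
k ≥ ln(4.14938e-08)/ln(0.302) = -16.9977/-1.19733 = 14.196.
Smallest integer k = 15.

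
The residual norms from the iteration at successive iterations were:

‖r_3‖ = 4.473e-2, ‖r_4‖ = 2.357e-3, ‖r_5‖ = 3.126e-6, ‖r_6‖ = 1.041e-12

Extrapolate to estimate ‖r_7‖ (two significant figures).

First estimate the order: p ≈ ln(‖r_6‖/‖r_5‖) / ln(‖r_5‖/‖r_4‖) = ln(1.041e-12/3.126e-6)/ln(3.126e-6/2.357e-3) = ln(3.33013e-07)/ln(0.00132626) ≈ 2.2512.
Then ‖r_7‖ ≈ ‖r_6‖·(‖r_6‖/‖r_5‖)^p = 1.041e-12·(3.33013e-07)^2.2512 = 1.041e-12·2.61676e-15 ≈ 2.724e-27.

2.7e-27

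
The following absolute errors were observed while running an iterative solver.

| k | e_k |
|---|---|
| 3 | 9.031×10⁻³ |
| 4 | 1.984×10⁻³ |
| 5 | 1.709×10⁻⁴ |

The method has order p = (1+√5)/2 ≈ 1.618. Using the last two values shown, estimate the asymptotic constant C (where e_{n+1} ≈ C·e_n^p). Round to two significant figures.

4.0

C ≈ e_5 / e_4^1.618
  = 1.709×10⁻⁴ / (1.984×10⁻³)^1.618
  = 1.709×10⁻⁴ / 4.24055e-05 ≈ 4.0301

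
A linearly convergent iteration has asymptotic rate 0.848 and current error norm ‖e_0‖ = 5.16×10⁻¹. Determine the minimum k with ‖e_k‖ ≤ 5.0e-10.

After k steps, ‖e_k‖ ≈ 5.16×10⁻¹·0.848^k.
Need 0.848^k ≤ 5.0e-10/5.16×10⁻¹ = 9.68992e-10.
k ≥ ln(9.68992e-10)/ln(0.848) = -20.7548/-0.16487 = 125.886.
Smallest integer k = 126.

126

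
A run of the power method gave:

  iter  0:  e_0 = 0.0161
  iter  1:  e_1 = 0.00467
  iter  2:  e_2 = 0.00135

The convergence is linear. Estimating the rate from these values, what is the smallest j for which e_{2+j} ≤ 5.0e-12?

Rate ρ ≈ e_2/e_1 = 0.00135/0.00467 = 0.2891.
After j more steps, e_{2+j} ≈ 0.00135·ρ^j; need ρ^j ≤ 5.0e-12/0.00135 = 3.7037e-09.
j ≥ ln(3.7037e-09)/ln(0.2891) = -19.4139/-1.24098 = 15.644.
So 16 more iterations are needed.

16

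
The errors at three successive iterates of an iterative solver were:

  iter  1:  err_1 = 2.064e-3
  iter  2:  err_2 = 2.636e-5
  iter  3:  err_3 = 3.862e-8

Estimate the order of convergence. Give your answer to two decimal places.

1.50

p ≈ ln(err_3/err_2) / ln(err_2/err_1)
  = ln(3.862e-8/2.636e-5) / ln(2.636e-5/2.064e-3)
  = ln(0.0014651) / ln(0.0127713)
  = -6.52583 / -4.36055 ≈ 1.49656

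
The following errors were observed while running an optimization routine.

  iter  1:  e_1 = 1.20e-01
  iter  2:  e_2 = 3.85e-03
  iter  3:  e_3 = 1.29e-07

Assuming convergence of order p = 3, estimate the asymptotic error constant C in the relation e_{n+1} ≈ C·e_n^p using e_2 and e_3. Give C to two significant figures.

2.3

C ≈ e_3 / e_2^3
  = 1.29e-07 / (3.85e-03)^3
  = 1.29e-07 / 5.70666e-08 ≈ 2.2605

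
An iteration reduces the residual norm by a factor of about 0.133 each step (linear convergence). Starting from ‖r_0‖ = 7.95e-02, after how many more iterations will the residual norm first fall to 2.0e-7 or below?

7

After k steps, ‖r_k‖ ≈ 7.95e-02·0.133^k.
Need 0.133^k ≤ 2.0e-7/7.95e-02 = 2.51572e-06.
k ≥ ln(2.51572e-06)/ln(0.133) = -12.8930/-2.01741 = 6.391.
Smallest integer k = 7.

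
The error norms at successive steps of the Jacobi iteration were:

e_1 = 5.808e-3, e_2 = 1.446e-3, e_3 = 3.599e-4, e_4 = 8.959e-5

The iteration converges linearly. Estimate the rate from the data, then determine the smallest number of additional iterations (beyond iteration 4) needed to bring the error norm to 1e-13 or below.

Rate ρ ≈ e_4/e_3 = 8.959e-5/3.599e-4 = 0.2489.
After j more steps, e_{4+j} ≈ 8.959e-5·ρ^j; need ρ^j ≤ 1e-13/8.959e-5 = 1.1162e-09.
j ≥ ln(1.1162e-09)/ln(0.2489) = -20.6133/-1.39070 = 14.822.
So 15 more iterations are needed.

15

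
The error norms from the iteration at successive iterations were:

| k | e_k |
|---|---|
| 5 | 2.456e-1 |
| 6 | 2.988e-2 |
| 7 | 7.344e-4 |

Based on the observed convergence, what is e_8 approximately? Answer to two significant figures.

1.1e-6

First estimate the order: p ≈ ln(e_7/e_6) / ln(e_6/e_5) = ln(7.344e-4/2.988e-2)/ln(2.988e-2/2.456e-1) = ln(0.0245783)/ln(0.121661) ≈ 1.7593.
Then e_8 ≈ e_7·(e_7/e_6)^p = 7.344e-4·(0.0245783)^1.7593 = 7.344e-4·0.001474 ≈ 1.083e-06.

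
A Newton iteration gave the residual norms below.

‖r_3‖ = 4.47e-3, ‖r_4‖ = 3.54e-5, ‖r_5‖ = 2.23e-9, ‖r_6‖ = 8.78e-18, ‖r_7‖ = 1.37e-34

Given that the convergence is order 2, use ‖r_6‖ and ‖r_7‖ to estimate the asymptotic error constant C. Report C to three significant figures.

1.78

C ≈ ‖r_7‖ / ‖r_6‖^2
  = 1.37e-34 / (8.78e-18)^2
  = 1.37e-34 / 7.70884e-35 ≈ 1.7772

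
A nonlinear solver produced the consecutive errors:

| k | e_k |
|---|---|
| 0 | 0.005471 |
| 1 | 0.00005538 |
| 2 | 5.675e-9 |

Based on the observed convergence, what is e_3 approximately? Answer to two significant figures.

6.0e-17

First estimate the order: p ≈ ln(e_2/e_1) / ln(e_1/e_0) = ln(5.675e-9/0.00005538)/ln(0.00005538/0.005471) = ln(0.000102474)/ln(0.0101225) ≈ 2.0000.
Then e_3 ≈ e_2·(e_2/e_1)^p = 5.675e-9·(0.000102474)^2.0000 = 5.675e-9·1.05009e-08 ≈ 5.959e-17.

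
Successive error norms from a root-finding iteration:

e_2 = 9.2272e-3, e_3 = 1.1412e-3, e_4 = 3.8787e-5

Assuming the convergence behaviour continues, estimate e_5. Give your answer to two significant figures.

First estimate the order: p ≈ ln(e_4/e_3) / ln(e_3/e_2) = ln(3.8787e-5/1.1412e-3)/ln(1.1412e-3/9.2272e-3) = ln(0.0339879)/ln(0.123678) ≈ 1.6180.
Then e_5 ≈ e_4·(e_4/e_3)^p = 3.8787e-5·(0.0339879)^1.6180 = 3.8787e-5·0.00420419 ≈ 1.631e-07.

1.6e-7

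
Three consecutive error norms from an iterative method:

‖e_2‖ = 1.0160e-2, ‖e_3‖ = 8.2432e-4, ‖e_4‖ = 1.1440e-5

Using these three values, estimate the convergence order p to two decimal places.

1.70

p ≈ ln(‖e_4‖/‖e_3‖) / ln(‖e_3‖/‖e_2‖)
  = ln(1.1440e-5/8.2432e-4) / ln(8.2432e-4/1.0160e-2)
  = ln(0.0138781) / ln(0.0811339)
  = -4.27744 / -2.51165 ≈ 1.70304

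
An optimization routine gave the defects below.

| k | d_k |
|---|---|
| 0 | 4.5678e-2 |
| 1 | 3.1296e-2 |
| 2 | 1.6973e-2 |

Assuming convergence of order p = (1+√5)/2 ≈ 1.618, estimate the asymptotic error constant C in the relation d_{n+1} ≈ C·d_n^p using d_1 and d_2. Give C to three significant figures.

4.61

C ≈ d_2 / d_1^1.618
  = 1.6973e-2 / (3.1296e-2)^1.618
  = 1.6973e-2 / 0.00367876 ≈ 4.6138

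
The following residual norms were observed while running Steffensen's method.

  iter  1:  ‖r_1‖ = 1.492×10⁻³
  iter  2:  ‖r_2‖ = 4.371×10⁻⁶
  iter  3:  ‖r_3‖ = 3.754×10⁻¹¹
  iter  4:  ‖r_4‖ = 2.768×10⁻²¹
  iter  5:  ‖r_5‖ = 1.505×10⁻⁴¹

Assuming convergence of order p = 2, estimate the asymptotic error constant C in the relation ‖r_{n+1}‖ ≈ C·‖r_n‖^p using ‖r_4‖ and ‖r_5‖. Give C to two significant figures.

C ≈ ‖r_5‖ / ‖r_4‖^2
  = 1.505×10⁻⁴¹ / (2.768×10⁻²¹)^2
  = 1.505×10⁻⁴¹ / 7.66182e-42 ≈ 1.9643

2.0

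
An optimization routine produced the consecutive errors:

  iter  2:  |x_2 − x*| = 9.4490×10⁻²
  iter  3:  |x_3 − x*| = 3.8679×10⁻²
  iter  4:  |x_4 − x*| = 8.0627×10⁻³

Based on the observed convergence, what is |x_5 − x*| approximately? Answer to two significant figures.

5.1e-4

First estimate the order: p ≈ ln(|x_4 − x*|/|x_3 − x*|) / ln(|x_3 − x*|/|x_2 − x*|) = ln(8.0627×10⁻³/3.8679×10⁻²)/ln(3.8679×10⁻²/9.4490×10⁻²) = ln(0.208452)/ln(0.409345) ≈ 1.7555.
Then |x_5 − x*| ≈ |x_4 − x*|·(|x_4 − x*|/|x_3 − x*|)^p = 8.0627×10⁻³·(0.208452)^1.7555 = 8.0627×10⁻³·0.0637551 ≈ 0.000514.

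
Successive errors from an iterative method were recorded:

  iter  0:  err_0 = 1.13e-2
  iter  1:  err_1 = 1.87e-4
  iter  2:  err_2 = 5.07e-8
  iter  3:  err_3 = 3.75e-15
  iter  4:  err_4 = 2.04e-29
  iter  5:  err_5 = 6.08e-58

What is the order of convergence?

2

Consecutive ratios: err_5/err_4 = 6.08e-58/2.04e-29 = 2.98039e-29, err_4/err_3 = 2.04e-29/3.75e-15 = 5.44e-15.
p ≈ ln(2.98039e-29)/ln(5.44e-15) = -65.6829/-32.8450 ≈ 2.00.
So the convergence is quadratic (order 2).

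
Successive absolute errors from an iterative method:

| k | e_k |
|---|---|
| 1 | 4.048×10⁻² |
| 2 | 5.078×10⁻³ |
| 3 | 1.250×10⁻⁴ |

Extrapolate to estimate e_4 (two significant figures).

First estimate the order: p ≈ ln(e_3/e_2) / ln(e_2/e_1) = ln(1.250×10⁻⁴/5.078×10⁻³)/ln(5.078×10⁻³/4.048×10⁻²) = ln(0.024616)/ln(0.125445) ≈ 1.7845.
Then e_4 ≈ e_3·(e_3/e_2)^p = 1.250×10⁻⁴·(0.024616)^1.7845 = 1.250×10⁻⁴·0.00134626 ≈ 1.683e-07.

1.7e-7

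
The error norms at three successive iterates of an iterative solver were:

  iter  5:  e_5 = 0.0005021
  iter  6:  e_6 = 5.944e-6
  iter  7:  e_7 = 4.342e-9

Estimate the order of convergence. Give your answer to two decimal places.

1.63

p ≈ ln(e_7/e_6) / ln(e_6/e_5)
  = ln(4.342e-9/5.944e-6) / ln(5.944e-6/0.0005021)
  = ln(0.000730485) / ln(0.0118383)
  = -7.22180 / -4.43642 ≈ 1.62784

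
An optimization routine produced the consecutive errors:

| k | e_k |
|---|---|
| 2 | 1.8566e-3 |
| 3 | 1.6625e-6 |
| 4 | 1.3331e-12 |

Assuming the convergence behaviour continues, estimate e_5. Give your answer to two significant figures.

8.6e-25

First estimate the order: p ≈ ln(e_4/e_3) / ln(e_3/e_2) = ln(1.3331e-12/1.6625e-6)/ln(1.6625e-6/1.8566e-3) = ln(8.01865e-07)/ln(0.000895454) ≈ 2.0000.
Then e_5 ≈ e_4·(e_4/e_3)^p = 1.3331e-12·(8.01865e-07)^2.0000 = 1.3331e-12·6.42987e-13 ≈ 8.572e-25.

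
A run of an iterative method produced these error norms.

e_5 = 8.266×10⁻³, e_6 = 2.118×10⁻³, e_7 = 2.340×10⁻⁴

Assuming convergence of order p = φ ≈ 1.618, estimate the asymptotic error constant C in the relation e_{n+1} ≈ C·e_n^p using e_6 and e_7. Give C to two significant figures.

5.0

C ≈ e_7 / e_6^1.618
  = 2.340×10⁻⁴ / (2.118×10⁻³)^1.618
  = 2.340×10⁻⁴ / 4.71355e-05 ≈ 4.9644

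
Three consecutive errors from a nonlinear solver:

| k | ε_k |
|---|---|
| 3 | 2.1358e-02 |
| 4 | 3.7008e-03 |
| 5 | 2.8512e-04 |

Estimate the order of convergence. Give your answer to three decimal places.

1.462

p ≈ ln(ε_5/ε_4) / ln(ε_4/ε_3)
  = ln(2.8512e-04/3.7008e-03) / ln(3.7008e-03/2.1358e-02)
  = ln(0.0770428) / ln(0.173275)
  = -2.563394 / -1.752875 ≈ 1.462394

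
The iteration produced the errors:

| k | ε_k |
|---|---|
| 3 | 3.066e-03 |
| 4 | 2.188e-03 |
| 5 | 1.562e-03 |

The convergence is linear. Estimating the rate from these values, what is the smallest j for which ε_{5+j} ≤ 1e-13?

70

Rate ρ ≈ ε_5/ε_4 = 1.562e-03/2.188e-03 = 0.7139.
After j more steps, ε_{5+j} ≈ 1.562e-03·ρ^j; need ρ^j ≤ 1e-13/1.562e-03 = 6.40205e-11.
j ≥ ln(6.40205e-11)/ln(0.7139) = -23.4718/-0.33701 = 69.647.
So 70 more iterations are needed.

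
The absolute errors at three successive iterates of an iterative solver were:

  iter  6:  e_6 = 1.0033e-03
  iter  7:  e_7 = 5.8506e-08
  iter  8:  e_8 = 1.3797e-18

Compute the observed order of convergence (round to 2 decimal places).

2.51

p ≈ ln(e_8/e_7) / ln(e_7/e_6)
  = ln(1.3797e-18/5.8506e-08) / ln(5.8506e-08/1.0033e-03)
  = ln(2.35822e-11) / ln(5.83136e-05)
  = -24.47053 / -9.74968 ≈ 2.50988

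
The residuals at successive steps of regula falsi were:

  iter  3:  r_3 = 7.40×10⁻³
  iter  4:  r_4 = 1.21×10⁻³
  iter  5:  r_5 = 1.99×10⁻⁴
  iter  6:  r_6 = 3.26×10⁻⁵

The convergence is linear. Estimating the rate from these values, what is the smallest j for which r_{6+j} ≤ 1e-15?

14

Rate ρ ≈ r_6/r_5 = 3.26×10⁻⁵/1.99×10⁻⁴ = 0.1638.
After j more steps, r_{6+j} ≈ 3.26×10⁻⁵·ρ^j; need ρ^j ≤ 1e-15/3.26×10⁻⁵ = 3.06748e-11.
j ≥ ln(3.06748e-11)/ln(0.1638) = -24.2076/-1.80911 = 13.381.
So 14 more iterations are needed.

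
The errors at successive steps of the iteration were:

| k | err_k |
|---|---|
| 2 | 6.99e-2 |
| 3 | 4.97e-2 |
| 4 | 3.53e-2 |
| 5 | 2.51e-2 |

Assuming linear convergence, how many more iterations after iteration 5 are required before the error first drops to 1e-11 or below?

Rate ρ ≈ err_5/err_4 = 2.51e-2/3.53e-2 = 0.7110.
After j more steps, err_{5+j} ≈ 2.51e-2·ρ^j; need ρ^j ≤ 1e-11/2.51e-2 = 3.98406e-10.
j ≥ ln(3.98406e-10)/ln(0.7110) = -21.6435/-0.34108 = 63.456.
So 64 more iterations are needed.

64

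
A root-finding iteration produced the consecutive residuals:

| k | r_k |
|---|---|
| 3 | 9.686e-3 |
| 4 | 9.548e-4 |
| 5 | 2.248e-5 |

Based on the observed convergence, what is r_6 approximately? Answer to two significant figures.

5.2e-8

First estimate the order: p ≈ ln(r_5/r_4) / ln(r_4/r_3) = ln(2.248e-5/9.548e-4)/ln(9.548e-4/9.686e-3) = ln(0.0235442)/ln(0.0985753) ≈ 1.6180.
Then r_6 ≈ r_5·(r_5/r_4)^p = 2.248e-5·(0.0235442)^1.6180 = 2.248e-5·0.00232118 ≈ 5.218e-08.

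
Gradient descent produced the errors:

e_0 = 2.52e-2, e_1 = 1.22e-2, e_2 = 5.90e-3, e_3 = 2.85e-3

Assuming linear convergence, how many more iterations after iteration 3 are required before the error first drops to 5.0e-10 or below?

22

Rate ρ ≈ e_3/e_2 = 2.85e-3/5.90e-3 = 0.4831.
After j more steps, e_{3+j} ≈ 2.85e-3·ρ^j; need ρ^j ≤ 5.0e-10/2.85e-3 = 1.75439e-07.
j ≥ ln(1.75439e-07)/ln(0.4831) = -15.5560/-0.72753 = 21.382.
So 22 more iterations are needed.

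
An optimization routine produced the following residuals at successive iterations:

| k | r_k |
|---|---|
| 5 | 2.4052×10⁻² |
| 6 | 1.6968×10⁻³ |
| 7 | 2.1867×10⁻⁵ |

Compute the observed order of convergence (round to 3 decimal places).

1.641

p ≈ ln(r_7/r_6) / ln(r_6/r_5)
  = ln(2.1867×10⁻⁵/1.6968×10⁻³) / ln(1.6968×10⁻³/2.4052×10⁻²)
  = ln(0.0128872) / ln(0.0705471)
  = -4.351521 / -2.651475 ≈ 1.641170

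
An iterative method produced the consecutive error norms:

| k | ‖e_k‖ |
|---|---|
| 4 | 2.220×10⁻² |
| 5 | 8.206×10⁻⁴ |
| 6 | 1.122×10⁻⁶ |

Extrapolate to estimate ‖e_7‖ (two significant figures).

2.1e-12

First estimate the order: p ≈ ln(‖e_6‖/‖e_5‖) / ln(‖e_5‖/‖e_4‖) = ln(1.122×10⁻⁶/8.206×10⁻⁴)/ln(8.206×10⁻⁴/2.220×10⁻²) = ln(0.00136729)/ln(0.036964) ≈ 1.9998.
Then ‖e_7‖ ≈ ‖e_6‖·(‖e_6‖/‖e_5‖)^p = 1.122×10⁻⁶·(0.00136729)^1.9998 = 1.122×10⁻⁶·1.87195e-06 ≈ 2.1e-12.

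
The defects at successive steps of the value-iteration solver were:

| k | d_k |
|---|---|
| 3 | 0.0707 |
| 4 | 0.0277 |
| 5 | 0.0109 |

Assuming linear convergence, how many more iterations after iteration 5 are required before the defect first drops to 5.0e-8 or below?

Rate ρ ≈ d_5/d_4 = 0.0109/0.0277 = 0.3935.
After j more steps, d_{5+j} ≈ 0.0109·ρ^j; need ρ^j ≤ 5.0e-8/0.0109 = 4.58716e-06.
j ≥ ln(4.58716e-06)/ln(0.3935) = -12.2922/-0.93267 = 13.180.
So 14 more iterations are needed.

14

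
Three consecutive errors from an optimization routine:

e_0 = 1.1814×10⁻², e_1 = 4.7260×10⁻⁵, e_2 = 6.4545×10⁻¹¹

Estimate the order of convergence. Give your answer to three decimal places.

p ≈ ln(e_2/e_1) / ln(e_1/e_0)
  = ln(6.4545×10⁻¹¹/4.7260×10⁻⁵) / ln(4.7260×10⁻⁵/1.1814×10⁻²)
  = ln(1.36574e-06) / ln(0.00400034)
  = -13.503814 / -5.521376 ≈ 2.445733

2.446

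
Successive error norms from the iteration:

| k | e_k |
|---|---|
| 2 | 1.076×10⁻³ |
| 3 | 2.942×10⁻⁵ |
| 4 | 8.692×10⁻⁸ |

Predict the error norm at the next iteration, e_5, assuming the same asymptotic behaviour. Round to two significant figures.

First estimate the order: p ≈ ln(e_4/e_3) / ln(e_3/e_2) = ln(8.692×10⁻⁸/2.942×10⁻⁵)/ln(2.942×10⁻⁵/1.076×10⁻³) = ln(0.00295445)/ln(0.027342) ≈ 1.6182.
Then e_5 ≈ e_4·(e_4/e_3)^p = 8.692×10⁻⁸·(0.00295445)^1.6182 = 8.692×10⁻⁸·8.06725e-05 ≈ 7.012e-12.

7.0e-12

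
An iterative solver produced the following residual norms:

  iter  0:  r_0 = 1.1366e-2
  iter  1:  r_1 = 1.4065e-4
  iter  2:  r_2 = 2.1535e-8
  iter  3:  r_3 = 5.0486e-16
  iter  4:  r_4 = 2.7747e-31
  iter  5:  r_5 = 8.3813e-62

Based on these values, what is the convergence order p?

Consecutive ratios: r_5/r_4 = 8.3813e-62/2.7747e-31 = 3.02061e-31, r_4/r_3 = 2.7747e-31/5.0486e-16 = 5.49598e-16.
p ≈ ln(3.02061e-31)/ln(5.49598e-16) = -70.2747/-35.1373 ≈ 2.00.
So the convergence is quadratic (order 2).

2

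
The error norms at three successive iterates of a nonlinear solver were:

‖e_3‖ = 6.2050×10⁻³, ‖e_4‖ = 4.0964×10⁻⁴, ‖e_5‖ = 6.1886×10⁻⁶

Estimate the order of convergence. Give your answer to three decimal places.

1.543

p ≈ ln(‖e_5‖/‖e_4‖) / ln(‖e_4‖/‖e_3‖)
  = ln(6.1886×10⁻⁶/4.0964×10⁻⁴) / ln(4.0964×10⁻⁴/6.2050×10⁻³)
  = ln(0.0151074) / ln(0.0660177)
  = -4.192571 / -2.717832 ≈ 1.542616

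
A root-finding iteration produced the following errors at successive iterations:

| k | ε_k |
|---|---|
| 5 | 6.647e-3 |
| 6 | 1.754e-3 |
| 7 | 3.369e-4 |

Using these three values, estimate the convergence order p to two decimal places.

1.24

p ≈ ln(ε_7/ε_6) / ln(ε_6/ε_5)
  = ln(3.369e-4/1.754e-3) / ln(1.754e-3/6.647e-3)
  = ln(0.192075) / ln(0.263878)
  = -1.64987 / -1.33227 ≈ 1.23839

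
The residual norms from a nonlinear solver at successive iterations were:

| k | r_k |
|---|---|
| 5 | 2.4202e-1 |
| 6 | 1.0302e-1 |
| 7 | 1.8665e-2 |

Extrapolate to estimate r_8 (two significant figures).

First estimate the order: p ≈ ln(r_7/r_6) / ln(r_6/r_5) = ln(1.8665e-2/1.0302e-1)/ln(1.0302e-1/2.4202e-1) = ln(0.181178)/ln(0.425667) ≈ 2.0001.
Then r_8 ≈ r_7·(r_7/r_6)^p = 1.8665e-2·(0.181178)^2.0001 = 1.8665e-2·0.0328199 ≈ 0.0006126.

6.1e-4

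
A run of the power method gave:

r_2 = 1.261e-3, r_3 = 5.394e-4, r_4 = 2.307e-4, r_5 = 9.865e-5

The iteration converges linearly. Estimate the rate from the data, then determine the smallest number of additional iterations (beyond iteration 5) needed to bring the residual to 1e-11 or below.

19

Rate ρ ≈ r_5/r_4 = 9.865e-5/2.307e-4 = 0.4276.
After j more steps, r_{5+j} ≈ 9.865e-5·ρ^j; need ρ^j ≤ 1e-11/9.865e-5 = 1.01368e-07.
j ≥ ln(1.01368e-07)/ln(0.4276) = -16.1045/-0.84957 = 18.956.
So 19 more iterations are needed.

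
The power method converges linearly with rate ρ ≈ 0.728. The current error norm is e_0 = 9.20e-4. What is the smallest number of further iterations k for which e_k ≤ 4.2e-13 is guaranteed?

After k steps, e_k ≈ 9.20e-4·0.728^k.
Need 0.728^k ≤ 4.2e-13/9.20e-4 = 4.56522e-10.
k ≥ ln(4.56522e-10)/ln(0.728) = -21.5074/-0.31745 = 67.751.
Smallest integer k = 68.

68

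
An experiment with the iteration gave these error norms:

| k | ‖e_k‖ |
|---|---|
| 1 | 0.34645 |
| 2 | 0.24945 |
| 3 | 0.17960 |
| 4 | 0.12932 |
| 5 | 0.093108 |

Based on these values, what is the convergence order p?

1

Consecutive ratios: ‖e_5‖/‖e_4‖ = 0.093108/0.12932 = 0.719981, ‖e_4‖/‖e_3‖ = 0.12932/0.17960 = 0.720045.
p ≈ ln(0.719981)/ln(0.720045) = -0.3285/-0.3284 ≈ 1.00.
So the convergence is linear (order 1).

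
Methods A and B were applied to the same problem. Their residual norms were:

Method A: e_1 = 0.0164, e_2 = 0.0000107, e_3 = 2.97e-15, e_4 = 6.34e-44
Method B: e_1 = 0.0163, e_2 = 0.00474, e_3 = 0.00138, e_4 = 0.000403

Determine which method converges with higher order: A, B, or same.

Method A: p ≈ ln(6.34e-44/2.97e-15)/ln(2.97e-15/0.0000107) ≈ 3.00.
Method B: p ≈ ln(0.000403/0.00138)/ln(0.00138/0.00474) ≈ 1.00.
Method A has the higher order (≈3.0 vs ≈1.0).

A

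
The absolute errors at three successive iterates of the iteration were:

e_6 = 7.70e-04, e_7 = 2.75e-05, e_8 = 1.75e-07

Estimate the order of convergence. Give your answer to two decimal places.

1.52

p ≈ ln(e_8/e_7) / ln(e_7/e_6)
  = ln(1.75e-07/2.75e-05) / ln(2.75e-05/7.70e-04)
  = ln(0.00636364) / ln(0.0357143)
  = -5.05715 / -3.33220 ≈ 1.51766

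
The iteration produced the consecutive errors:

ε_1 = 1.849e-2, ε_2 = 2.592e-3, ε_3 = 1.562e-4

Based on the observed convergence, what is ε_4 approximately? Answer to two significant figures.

2.8e-6

First estimate the order: p ≈ ln(ε_3/ε_2) / ln(ε_2/ε_1) = ln(1.562e-4/2.592e-3)/ln(2.592e-3/1.849e-2) = ln(0.0602623)/ln(0.140184) ≈ 1.4297.
Then ε_4 ≈ ε_3·(ε_3/ε_2)^p = 1.562e-4·(0.0602623)^1.4297 = 1.562e-4·0.0180232 ≈ 2.815e-06.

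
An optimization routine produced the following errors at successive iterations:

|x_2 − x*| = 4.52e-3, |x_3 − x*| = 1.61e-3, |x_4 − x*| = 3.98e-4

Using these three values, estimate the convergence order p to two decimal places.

p ≈ ln(|x_4 − x*|/|x_3 − x*|) / ln(|x_3 − x*|/|x_2 − x*|)
  = ln(3.98e-4/1.61e-3) / ln(1.61e-3/4.52e-3)
  = ln(0.247205) / ln(0.356195)
  = -1.39754 / -1.03228 ≈ 1.35384

1.35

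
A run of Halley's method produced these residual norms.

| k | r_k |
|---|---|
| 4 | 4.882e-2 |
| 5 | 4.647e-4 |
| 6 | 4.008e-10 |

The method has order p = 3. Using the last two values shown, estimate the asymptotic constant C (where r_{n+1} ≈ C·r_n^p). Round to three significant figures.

3.99

C ≈ r_6 / r_5^3
  = 4.008e-10 / (4.647e-4)^3
  = 4.008e-10 / 1.0035e-10 ≈ 3.994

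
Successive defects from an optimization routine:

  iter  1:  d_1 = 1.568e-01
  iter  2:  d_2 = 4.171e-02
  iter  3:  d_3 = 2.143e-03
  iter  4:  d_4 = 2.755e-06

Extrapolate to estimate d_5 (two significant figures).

First estimate the order: p ≈ ln(d_4/d_3) / ln(d_3/d_2) = ln(2.755e-06/2.143e-03)/ln(2.143e-03/4.171e-02) = ln(0.00128558)/ln(0.0513786) ≈ 2.2424.
Then d_5 ≈ d_4·(d_4/d_3)^p = 2.755e-06·(0.00128558)^2.2424 = 2.755e-06·3.29188e-07 ≈ 9.069e-13.

9.1e-13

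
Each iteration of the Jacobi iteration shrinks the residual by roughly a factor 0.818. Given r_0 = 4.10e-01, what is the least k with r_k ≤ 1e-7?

76

After k steps, r_k ≈ 4.10e-01·0.818^k.
Need 0.818^k ≤ 1e-7/4.10e-01 = 2.43902e-07.
k ≥ ln(2.43902e-07)/ln(0.818) = -15.2265/-0.20089 = 75.795.
Smallest integer k = 76.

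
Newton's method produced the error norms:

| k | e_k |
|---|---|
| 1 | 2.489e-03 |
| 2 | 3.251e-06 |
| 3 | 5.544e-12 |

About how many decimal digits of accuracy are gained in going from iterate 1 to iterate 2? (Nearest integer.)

3

Digits gained ≈ log₁₀(e_1/e_2) = log₁₀(2.489e-03/3.251e-06) = log₁₀(765.611) ≈ 2.884.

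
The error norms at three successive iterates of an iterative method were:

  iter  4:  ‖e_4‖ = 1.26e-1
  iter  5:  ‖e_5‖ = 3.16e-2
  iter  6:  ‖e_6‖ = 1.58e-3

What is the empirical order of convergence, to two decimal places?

2.17

p ≈ ln(‖e_6‖/‖e_5‖) / ln(‖e_5‖/‖e_4‖)
  = ln(1.58e-3/3.16e-2) / ln(3.16e-2/1.26e-1)
  = ln(0.05) / ln(0.250794)
  = -2.99573 / -1.38312 ≈ 2.16592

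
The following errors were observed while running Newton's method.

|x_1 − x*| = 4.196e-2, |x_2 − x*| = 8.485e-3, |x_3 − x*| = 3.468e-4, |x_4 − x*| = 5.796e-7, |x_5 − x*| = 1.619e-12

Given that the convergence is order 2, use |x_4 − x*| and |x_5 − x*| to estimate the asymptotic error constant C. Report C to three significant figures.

4.82

C ≈ |x_5 − x*| / |x_4 − x*|^2
  = 1.619e-12 / (5.796e-7)^2
  = 1.619e-12 / 3.35936e-13 ≈ 4.8194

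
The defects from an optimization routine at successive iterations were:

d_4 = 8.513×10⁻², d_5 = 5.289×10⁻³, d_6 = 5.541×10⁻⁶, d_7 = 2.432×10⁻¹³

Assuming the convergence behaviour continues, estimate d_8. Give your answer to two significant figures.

1.7e-31

First estimate the order: p ≈ ln(d_7/d_6) / ln(d_6/d_5) = ln(2.432×10⁻¹³/5.541×10⁻⁶)/ln(5.541×10⁻⁶/5.289×10⁻³) = ln(4.3891e-08)/ln(0.00104765) ≈ 2.4692.
Then d_8 ≈ d_7·(d_7/d_6)^p = 2.432×10⁻¹³·(4.3891e-08)^2.4692 = 2.432×10⁻¹³·6.8007e-19 ≈ 1.654e-31.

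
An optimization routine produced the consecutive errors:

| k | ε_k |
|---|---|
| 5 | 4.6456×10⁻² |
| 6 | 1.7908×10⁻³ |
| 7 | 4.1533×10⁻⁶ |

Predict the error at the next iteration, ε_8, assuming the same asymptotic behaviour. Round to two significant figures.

5.1e-11

First estimate the order: p ≈ ln(ε_7/ε_6) / ln(ε_6/ε_5) = ln(4.1533×10⁻⁶/1.7908×10⁻³)/ln(1.7908×10⁻³/4.6456×10⁻²) = ln(0.00231924)/ln(0.0385483) ≈ 1.8633.
Then ε_8 ≈ ε_7·(ε_7/ε_6)^p = 4.1533×10⁻⁶·(0.00231924)^1.8633 = 4.1533×10⁻⁶·1.23268e-05 ≈ 5.12e-11.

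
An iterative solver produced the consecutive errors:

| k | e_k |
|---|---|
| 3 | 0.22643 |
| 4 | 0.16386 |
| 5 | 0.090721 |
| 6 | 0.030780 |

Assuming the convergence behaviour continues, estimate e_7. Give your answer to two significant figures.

First estimate the order: p ≈ ln(e_6/e_5) / ln(e_5/e_4) = ln(0.030780/0.090721)/ln(0.090721/0.16386) = ln(0.339282)/ln(0.553649) ≈ 1.8283.
Then e_7 ≈ e_6·(e_6/e_5)^p = 0.030780·(0.339282)^1.8283 = 0.030780·0.138588 ≈ 0.004266.

4.3e-3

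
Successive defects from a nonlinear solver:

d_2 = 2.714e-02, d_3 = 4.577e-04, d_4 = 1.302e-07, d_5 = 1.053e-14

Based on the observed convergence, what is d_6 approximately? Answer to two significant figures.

First estimate the order: p ≈ ln(d_5/d_4) / ln(d_4/d_3) = ln(1.053e-14/1.302e-07)/ln(1.302e-07/4.577e-04) = ln(8.08756e-08)/ln(0.000284466) ≈ 2.0001.
Then d_6 ≈ d_5·(d_5/d_4)^p = 1.053e-14·(8.08756e-08)^2.0001 = 1.053e-14·6.53019e-15 ≈ 6.876e-29.

6.9e-29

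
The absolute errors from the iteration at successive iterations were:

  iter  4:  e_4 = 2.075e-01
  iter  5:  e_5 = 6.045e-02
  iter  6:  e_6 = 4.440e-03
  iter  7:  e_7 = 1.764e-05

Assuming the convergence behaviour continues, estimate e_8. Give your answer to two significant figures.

1.5e-10

First estimate the order: p ≈ ln(e_7/e_6) / ln(e_6/e_5) = ln(1.764e-05/4.440e-03)/ln(4.440e-03/6.045e-02) = ln(0.00397297)/ln(0.0734491) ≈ 2.1172.
Then e_8 ≈ e_7·(e_7/e_6)^p = 1.764e-05·(0.00397297)^2.1172 = 1.764e-05·8.25747e-06 ≈ 1.457e-10.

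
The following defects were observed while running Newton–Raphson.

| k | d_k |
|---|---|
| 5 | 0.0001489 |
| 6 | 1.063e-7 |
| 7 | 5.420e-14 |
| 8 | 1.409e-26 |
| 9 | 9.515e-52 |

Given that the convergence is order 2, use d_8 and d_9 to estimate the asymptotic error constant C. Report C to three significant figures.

4.79

C ≈ d_9 / d_8^2
  = 9.515e-52 / (1.409e-26)^2
  = 9.515e-52 / 1.98528e-52 ≈ 4.7928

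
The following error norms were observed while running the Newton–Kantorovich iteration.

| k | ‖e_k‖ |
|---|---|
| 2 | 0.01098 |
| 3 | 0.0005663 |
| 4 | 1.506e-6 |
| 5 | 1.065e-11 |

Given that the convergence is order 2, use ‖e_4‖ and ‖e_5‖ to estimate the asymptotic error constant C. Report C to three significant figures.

4.70

C ≈ ‖e_5‖ / ‖e_4‖^2
  = 1.065e-11 / (1.506e-6)^2
  = 1.065e-11 / 2.26804e-12 ≈ 4.6957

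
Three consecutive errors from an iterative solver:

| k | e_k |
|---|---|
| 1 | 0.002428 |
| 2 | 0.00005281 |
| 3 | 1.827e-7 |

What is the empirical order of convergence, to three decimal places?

p ≈ ln(e_3/e_2) / ln(e_2/e_1)
  = ln(1.827e-7/0.00005281) / ln(0.00005281/0.002428)
  = ln(0.00345957) / ln(0.0217504)
  = -5.666611 / -3.828123 ≈ 1.480258

1.480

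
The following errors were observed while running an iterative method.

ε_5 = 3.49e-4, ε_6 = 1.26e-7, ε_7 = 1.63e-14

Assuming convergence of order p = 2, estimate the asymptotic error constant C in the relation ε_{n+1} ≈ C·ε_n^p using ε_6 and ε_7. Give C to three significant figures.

C ≈ ε_7 / ε_6^2
  = 1.63e-14 / (1.26e-7)^2
  = 1.63e-14 / 1.5876e-14 ≈ 1.0267

1.03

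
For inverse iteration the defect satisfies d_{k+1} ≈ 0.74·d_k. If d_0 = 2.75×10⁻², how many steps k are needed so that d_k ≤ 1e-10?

After k steps, d_k ≈ 2.75×10⁻²·0.74^k.
Need 0.74^k ≤ 1e-10/2.75×10⁻² = 3.63636e-09.
k ≥ ln(3.63636e-09)/ln(0.74) = -19.4323/-0.30111 = 64.536.
Smallest integer k = 65.

65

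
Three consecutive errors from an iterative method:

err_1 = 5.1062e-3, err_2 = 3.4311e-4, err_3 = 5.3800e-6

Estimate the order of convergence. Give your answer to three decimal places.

p ≈ ln(err_3/err_2) / ln(err_2/err_1)
  = ln(5.3800e-6/3.4311e-4) / ln(3.4311e-4/5.1062e-3)
  = ln(0.0156801) / ln(0.0671948)
  = -4.155363 / -2.700159 ≈ 1.538933

1.539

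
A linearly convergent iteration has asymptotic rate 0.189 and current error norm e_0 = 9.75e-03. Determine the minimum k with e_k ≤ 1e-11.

After k steps, e_k ≈ 9.75e-03·0.189^k.
Need 0.189^k ≤ 1e-11/9.75e-03 = 1.02564e-09.
k ≥ ln(1.02564e-09)/ln(0.189) = -20.6979/-1.66601 = 12.424.
Smallest integer k = 13.

13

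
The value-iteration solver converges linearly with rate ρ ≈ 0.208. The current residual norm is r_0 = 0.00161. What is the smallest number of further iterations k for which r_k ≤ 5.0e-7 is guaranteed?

After k steps, r_k ≈ 0.00161·0.208^k.
Need 0.208^k ≤ 5.0e-7/0.00161 = 0.000310559.
k ≥ ln(0.000310559)/ln(0.208) = -8.0771/-1.57022 = 5.144.
Smallest integer k = 6.

6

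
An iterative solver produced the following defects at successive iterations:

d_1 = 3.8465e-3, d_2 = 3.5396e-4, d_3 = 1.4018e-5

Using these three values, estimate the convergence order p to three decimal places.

1.353

p ≈ ln(d_3/d_2) / ln(d_2/d_1)
  = ln(1.4018e-5/3.5396e-4) / ln(3.5396e-4/3.8465e-3)
  = ln(0.0396033) / ln(0.0920213)
  = -3.228843 / -2.385735 ≈ 1.353395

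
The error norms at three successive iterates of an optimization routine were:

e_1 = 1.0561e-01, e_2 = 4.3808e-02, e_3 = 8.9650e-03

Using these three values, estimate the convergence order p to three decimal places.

1.803

p ≈ ln(e_3/e_2) / ln(e_2/e_1)
  = ln(8.9650e-03/4.3808e-02) / ln(4.3808e-02/1.0561e-01)
  = ln(0.204643) / ln(0.414809)
  = -1.586488 / -0.879937 ≈ 1.802956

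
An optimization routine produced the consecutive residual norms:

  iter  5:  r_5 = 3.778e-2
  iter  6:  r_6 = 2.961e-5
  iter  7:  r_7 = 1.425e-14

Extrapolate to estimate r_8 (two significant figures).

1.6e-42

First estimate the order: p ≈ ln(r_7/r_6) / ln(r_6/r_5) = ln(1.425e-14/2.961e-5)/ln(2.961e-5/3.778e-2) = ln(4.81256e-10)/ln(0.000783748) ≈ 3.0000.
Then r_8 ≈ r_7·(r_7/r_6)^p = 1.425e-14·(4.81256e-10)^3.0000 = 1.425e-14·1.11462e-28 ≈ 1.588e-42.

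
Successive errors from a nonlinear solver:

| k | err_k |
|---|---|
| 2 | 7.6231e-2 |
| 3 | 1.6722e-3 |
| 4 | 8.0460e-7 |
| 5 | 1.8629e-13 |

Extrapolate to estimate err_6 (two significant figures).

1.0e-26

First estimate the order: p ≈ ln(err_5/err_4) / ln(err_4/err_3) = ln(1.8629e-13/8.0460e-7)/ln(8.0460e-7/1.6722e-3) = ln(2.31531e-07)/ln(0.000481163) ≈ 2.0000.
Then err_6 ≈ err_5·(err_5/err_4)^p = 1.8629e-13·(2.31531e-07)^2.0000 = 1.8629e-13·5.36066e-14 ≈ 9.986e-27.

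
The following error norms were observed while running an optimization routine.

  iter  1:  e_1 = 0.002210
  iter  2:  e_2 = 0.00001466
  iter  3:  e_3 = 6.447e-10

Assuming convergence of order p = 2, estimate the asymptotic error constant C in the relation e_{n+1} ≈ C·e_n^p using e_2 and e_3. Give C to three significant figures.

C ≈ e_3 / e_2^2
  = 6.447e-10 / (0.00001466)^2
  = 6.447e-10 / 2.14916e-10 ≈ 2.9998

3.00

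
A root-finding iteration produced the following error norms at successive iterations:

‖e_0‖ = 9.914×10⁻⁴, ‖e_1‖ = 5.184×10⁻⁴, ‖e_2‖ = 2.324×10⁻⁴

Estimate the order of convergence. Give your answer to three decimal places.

p ≈ ln(‖e_2‖/‖e_1‖) / ln(‖e_1‖/‖e_0‖)
  = ln(2.324×10⁻⁴/5.184×10⁻⁴) / ln(5.184×10⁻⁴/9.914×10⁻⁴)
  = ln(0.448302) / ln(0.522897)
  = -0.802288 / -0.648371 ≈ 1.237390

1.237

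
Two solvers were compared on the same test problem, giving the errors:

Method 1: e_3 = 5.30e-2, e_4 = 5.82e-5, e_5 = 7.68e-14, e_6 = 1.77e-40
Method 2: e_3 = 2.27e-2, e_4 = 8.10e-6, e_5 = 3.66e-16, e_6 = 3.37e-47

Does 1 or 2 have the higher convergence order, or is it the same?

Method 1: p ≈ ln(1.77e-40/7.68e-14)/ln(7.68e-14/5.82e-5) ≈ 3.00.
Method 2: p ≈ ln(3.37e-47/3.66e-16)/ln(3.66e-16/8.10e-6) ≈ 3.00.
Both orders ≈ 3.0 — effectively the same.

same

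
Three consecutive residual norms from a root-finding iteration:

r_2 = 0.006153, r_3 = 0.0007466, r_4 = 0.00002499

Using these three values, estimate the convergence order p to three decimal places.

p ≈ ln(r_4/r_3) / ln(r_3/r_2)
  = ln(0.00002499/0.0007466) / ln(0.0007466/0.006153)
  = ln(0.0334717) / ln(0.121339)
  = -3.397055 / -2.109167 ≈ 1.610615

1.611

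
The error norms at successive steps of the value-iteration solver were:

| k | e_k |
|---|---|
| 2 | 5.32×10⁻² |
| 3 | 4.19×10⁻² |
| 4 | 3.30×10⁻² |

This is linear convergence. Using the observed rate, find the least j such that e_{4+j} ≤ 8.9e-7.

45

Rate ρ ≈ e_4/e_3 = 3.30×10⁻²/4.19×10⁻² = 0.7876.
After j more steps, e_{4+j} ≈ 3.30×10⁻²·ρ^j; need ρ^j ≤ 8.9e-7/3.30×10⁻² = 2.69697e-05.
j ≥ ln(2.69697e-05)/ln(0.7876) = -10.5208/-0.23876 = 44.064.
So 45 more iterations are needed.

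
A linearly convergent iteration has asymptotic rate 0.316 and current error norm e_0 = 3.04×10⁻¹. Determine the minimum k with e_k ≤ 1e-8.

After k steps, e_k ≈ 3.04×10⁻¹·0.316^k.
Need 0.316^k ≤ 1e-8/3.04×10⁻¹ = 3.28947e-08.
k ≥ ln(3.28947e-08)/ln(0.316) = -17.2300/-1.15201 = 14.956.
Smallest integer k = 15.

15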